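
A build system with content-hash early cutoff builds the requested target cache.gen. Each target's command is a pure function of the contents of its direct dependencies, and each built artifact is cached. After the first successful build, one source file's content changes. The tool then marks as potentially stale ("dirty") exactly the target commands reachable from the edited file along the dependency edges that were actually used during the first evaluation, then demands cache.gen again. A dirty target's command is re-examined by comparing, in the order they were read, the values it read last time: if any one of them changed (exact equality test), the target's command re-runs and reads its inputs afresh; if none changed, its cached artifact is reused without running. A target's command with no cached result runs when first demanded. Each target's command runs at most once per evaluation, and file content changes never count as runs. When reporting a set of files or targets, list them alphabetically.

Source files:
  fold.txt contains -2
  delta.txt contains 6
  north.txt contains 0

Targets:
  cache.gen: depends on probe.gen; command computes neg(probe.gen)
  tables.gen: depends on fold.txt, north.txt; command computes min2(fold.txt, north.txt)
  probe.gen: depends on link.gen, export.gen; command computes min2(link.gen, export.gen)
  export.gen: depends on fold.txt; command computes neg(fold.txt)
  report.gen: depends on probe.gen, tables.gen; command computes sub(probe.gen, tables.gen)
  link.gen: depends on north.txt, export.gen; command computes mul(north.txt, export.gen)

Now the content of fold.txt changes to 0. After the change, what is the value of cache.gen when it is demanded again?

First evaluation (everything demanded from the output):
  export.gen = neg(-2) = 2
  link.gen = mul(0, 2) = 0
  probe.gen = min2(0, 2) = 0
  cache.gen = neg(0) = 0

Propagation after the edit:
  export.gen: runs — fold.txt -2->0; result 0.
  link.gen: runs — export.gen 2->0; result 0 (same value as before).
  probe.gen: runs — export.gen 2->0; result 0 (same value as before).
  cache.gen: checked — values it read are unchanged (probe.gen unchanged); reused cached 0 without running.

Key observation: the cutoff stops propagation at cache.gen — its inputs' values are unchanged, so it reuses its cache.

New value of cache.gen: 0.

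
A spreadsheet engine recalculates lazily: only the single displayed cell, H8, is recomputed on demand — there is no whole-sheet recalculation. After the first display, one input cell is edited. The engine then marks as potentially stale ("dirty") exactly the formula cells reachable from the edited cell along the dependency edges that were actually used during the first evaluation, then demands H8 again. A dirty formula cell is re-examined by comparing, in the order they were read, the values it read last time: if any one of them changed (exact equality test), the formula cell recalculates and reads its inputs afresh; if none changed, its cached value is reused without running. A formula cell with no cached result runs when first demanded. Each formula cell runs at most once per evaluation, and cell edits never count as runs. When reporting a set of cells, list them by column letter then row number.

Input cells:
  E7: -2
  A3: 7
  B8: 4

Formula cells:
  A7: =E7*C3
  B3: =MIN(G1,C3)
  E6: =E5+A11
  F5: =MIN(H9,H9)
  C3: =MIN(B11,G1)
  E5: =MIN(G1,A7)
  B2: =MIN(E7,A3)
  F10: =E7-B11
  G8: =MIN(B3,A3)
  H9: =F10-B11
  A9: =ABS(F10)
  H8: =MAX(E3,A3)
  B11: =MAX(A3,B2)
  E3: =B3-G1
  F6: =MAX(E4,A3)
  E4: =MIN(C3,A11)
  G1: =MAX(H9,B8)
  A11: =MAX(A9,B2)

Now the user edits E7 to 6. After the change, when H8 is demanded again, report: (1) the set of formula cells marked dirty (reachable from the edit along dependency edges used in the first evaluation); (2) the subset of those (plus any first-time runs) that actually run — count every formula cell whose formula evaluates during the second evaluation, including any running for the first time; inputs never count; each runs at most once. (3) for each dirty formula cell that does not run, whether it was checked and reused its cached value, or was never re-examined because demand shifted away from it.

Marked dirty: B2, B3, B11, C3, E3, F10, G1, H8, H9.
Formula cells that run: B2, B11, F10, G1, H9 — 5 in total.
Checked but reused from cache: B3, C3, E3, H8.
Key observation: the cutoff stops propagation at C3 — its inputs' values are unchanged, so it reuses its cache.

First evaluation (everything demanded from the output):
  B2 = MIN(-2, 7) = -2
  B11 = MAX(7, -2) = 7
  F10 = -2 - 7 = -9
  H9 = -9 - 7 = -16
  G1 = MAX(-16, 4) = 4
  C3 = MIN(7, 4) = 4
  B3 = MIN(4, 4) = 4
  E3 = 4 - 4 = 0
  H8 = MAX(0, 7) = 7

Propagation after the edit:
  B2: runs — E7 -2->6; result 6.
  B11: runs — B2 -2->6; result 7 (same value as before).
  F10: runs — E7 -2->6; result -1.
  H9: runs — F10 -9->-1; result -8.
  G1: runs — H9 -16->-8; result 4 (same value as before).
  C3: checked — values it read are unchanged (B11 unchanged, G1 unchanged); reused cached 4 without running.
  B3: checked — values it read are unchanged (G1 unchanged, C3 unchanged); reused cached 4 without running.
  E3: checked — values it read are unchanged (B3 unchanged, G1 unchanged); reused cached 0 without running.
  H8: checked — values it read are unchanged (E3 unchanged, A3 unchanged); reused cached 7 without running.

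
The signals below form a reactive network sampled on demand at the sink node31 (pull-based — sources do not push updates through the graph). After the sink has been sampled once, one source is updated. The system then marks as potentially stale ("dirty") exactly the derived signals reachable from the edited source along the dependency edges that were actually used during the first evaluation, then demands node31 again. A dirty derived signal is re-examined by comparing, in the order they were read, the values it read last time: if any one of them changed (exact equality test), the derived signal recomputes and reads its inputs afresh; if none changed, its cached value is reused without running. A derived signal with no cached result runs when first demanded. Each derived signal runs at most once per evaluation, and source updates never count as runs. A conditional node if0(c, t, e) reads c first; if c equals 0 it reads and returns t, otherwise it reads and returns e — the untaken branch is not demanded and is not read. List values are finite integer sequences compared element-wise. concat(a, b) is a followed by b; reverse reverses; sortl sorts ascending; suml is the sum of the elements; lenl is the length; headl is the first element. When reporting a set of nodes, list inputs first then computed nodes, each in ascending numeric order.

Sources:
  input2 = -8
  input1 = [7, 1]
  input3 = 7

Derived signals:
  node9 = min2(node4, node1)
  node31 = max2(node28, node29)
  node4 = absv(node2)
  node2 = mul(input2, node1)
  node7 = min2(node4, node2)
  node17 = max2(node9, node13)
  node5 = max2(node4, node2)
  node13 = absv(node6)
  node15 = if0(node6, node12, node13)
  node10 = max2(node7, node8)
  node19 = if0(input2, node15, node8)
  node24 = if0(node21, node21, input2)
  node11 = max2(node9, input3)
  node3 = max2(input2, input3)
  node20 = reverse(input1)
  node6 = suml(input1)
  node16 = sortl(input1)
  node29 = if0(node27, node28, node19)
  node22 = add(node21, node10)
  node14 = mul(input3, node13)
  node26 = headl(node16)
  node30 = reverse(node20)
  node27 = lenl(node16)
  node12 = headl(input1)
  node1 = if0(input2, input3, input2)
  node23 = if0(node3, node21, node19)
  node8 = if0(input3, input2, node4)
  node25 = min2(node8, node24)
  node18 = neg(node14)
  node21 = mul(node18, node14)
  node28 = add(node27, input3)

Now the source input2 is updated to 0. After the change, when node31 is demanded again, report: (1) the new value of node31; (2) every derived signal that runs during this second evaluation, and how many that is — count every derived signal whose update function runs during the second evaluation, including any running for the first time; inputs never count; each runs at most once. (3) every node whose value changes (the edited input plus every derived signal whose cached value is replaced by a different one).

Initial pass — values computed on the first demand:
  node1 = if0(input2=-8 -> else branch input2) = -8
  node2 = mul(-8, -8) = 64
  node4 = absv(64) = 64
  node8 = if0(input3=7 -> else branch node4) = 64
  node16 = sortl([7, 1]) = [1, 7]
  node19 = if0(input2=-8 -> else branch node8) = 64
  node27 = lenl([1, 7]) = 2
  node28 = add(2, 7) = 9
  node29 = if0(node27=2 -> else branch node19) = 64
  node31 = max2(9, 64) = 64

Second demand — change propagation:
  node1: dirty yet unreached — the second evaluation never asks for it.
  node2: dirty yet unreached — the second evaluation never asks for it.
  node4: dirty yet unreached — the second evaluation never asks for it.
  node6: newly demanded (no cache) — executes and yields 8.
  node8: dirty yet unreached — the second evaluation never asks for it.
  node13: newly demanded (no cache) — executes and yields 8.
  node15: newly demanded (no cache) — executes and yields 8.
  node19: re-runs because input2 -8->0; new result 8.
  node29: re-runs because node19 64->8; new result 8.
  node31: re-runs because node29 64->8; new result 9.

The important point: the flipped condition redirects demand; node1, node2, node4, node8 are left stale, never re-checked.

node31 now evaluates to 9.
Run set: node6, node13, node15, node19, node29, node31 (6 run).
Changed values: input2, node19, node29, node31.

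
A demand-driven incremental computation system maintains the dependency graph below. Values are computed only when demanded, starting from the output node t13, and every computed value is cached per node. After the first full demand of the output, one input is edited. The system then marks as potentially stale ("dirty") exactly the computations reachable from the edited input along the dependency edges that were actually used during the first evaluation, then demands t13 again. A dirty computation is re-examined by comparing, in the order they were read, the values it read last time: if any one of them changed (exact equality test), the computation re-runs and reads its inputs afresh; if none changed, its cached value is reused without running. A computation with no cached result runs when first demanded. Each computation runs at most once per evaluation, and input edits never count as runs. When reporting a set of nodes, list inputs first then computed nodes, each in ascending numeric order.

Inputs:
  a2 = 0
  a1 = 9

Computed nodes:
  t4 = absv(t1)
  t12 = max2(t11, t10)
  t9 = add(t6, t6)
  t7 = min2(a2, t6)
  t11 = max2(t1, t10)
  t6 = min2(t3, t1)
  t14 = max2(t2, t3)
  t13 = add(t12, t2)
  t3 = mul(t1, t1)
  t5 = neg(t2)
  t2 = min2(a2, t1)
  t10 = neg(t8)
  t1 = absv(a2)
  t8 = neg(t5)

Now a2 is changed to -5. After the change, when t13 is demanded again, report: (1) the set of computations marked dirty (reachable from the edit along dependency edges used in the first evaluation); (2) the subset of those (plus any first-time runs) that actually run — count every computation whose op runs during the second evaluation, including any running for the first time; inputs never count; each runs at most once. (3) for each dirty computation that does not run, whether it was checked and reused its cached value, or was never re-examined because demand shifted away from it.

Marked dirty: t1, t2, t5, t8, t10, t11, t12, t13.
Computations that run: t1, t2, t5, t8, t10, t11, t12, t13 — 8 in total.
Every dirty computation ran.

First evaluation (everything demanded from the output):
  t1 = absv(0) = 0
  t2 = min2(0, 0) = 0
  t5 = neg(0) = 0
  t8 = neg(0) = 0
  t10 = neg(0) = 0
  t11 = max2(0, 0) = 0
  t12 = max2(0, 0) = 0
  t13 = add(0, 0) = 0

Propagation after the edit:
  t1: runs — a2 0->-5; result 5.
  t2: runs — a2 0->-5; t1 0->5; result -5.
  t5: runs — t2 0->-5; result 5.
  t8: runs — t5 0->5; result -5.
  t10: runs — t8 0->-5; result 5.
  t11: runs — t1 0->5; t10 0->5; result 5.
  t12: runs — t11 0->5; t10 0->5; result 5.
  t13: runs — t12 0->5; t2 0->-5; result 0 (same value as before).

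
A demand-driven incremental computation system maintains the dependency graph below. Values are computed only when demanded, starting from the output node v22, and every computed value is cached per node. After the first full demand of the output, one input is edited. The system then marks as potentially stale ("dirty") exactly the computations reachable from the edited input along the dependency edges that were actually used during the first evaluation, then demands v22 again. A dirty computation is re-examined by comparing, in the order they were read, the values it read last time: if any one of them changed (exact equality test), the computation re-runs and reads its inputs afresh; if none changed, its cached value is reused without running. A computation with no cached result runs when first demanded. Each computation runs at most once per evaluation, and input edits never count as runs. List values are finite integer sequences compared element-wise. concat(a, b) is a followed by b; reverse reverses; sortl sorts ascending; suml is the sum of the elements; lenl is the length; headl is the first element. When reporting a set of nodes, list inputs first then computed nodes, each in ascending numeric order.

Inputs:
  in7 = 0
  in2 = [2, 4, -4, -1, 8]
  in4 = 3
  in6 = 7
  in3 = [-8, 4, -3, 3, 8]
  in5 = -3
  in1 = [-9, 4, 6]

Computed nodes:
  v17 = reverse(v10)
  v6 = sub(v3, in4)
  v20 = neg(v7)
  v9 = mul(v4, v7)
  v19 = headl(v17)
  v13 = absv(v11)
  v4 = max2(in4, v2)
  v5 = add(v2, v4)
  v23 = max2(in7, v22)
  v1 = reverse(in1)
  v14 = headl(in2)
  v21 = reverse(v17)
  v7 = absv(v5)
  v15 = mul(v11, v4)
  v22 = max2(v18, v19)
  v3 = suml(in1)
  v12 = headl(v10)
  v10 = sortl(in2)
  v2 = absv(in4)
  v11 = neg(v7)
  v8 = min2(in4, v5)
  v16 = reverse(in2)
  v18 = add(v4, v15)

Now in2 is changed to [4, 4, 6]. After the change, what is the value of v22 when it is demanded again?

New value of v22: 6.

First evaluation (everything demanded from the output):
  v2 = absv(3) = 3
  v4 = max2(3, 3) = 3
  v5 = add(3, 3) = 6
  v7 = absv(6) = 6
  v10 = sortl([2, 4, -4, -1, 8]) = [-4, -1, 2, 4, 8]
  v11 = neg(6) = -6
  v15 = mul(-6, 3) = -18
  v17 = reverse([-4, -1, 2, 4, 8]) = [8, 4, 2, -1, -4]
  v18 = add(3, -18) = -15
  v19 = headl([8, 4, 2, -1, -4]) = 8
  v22 = max2(-15, 8) = 8

Propagation after the edit:
  v10: runs — in2 [2, 4, -4, -1, 8]->[4, 4, 6]; result [4, 4, 6].
  v17: runs — v10 [-4, -1, 2, 4, 8]->[4, 4, 6]; result [6, 4, 4].
  v19: runs — v17 [8, 4, 2, -1, -4]->[6, 4, 4]; result 6.
  v22: runs — v19 8->6; result 6.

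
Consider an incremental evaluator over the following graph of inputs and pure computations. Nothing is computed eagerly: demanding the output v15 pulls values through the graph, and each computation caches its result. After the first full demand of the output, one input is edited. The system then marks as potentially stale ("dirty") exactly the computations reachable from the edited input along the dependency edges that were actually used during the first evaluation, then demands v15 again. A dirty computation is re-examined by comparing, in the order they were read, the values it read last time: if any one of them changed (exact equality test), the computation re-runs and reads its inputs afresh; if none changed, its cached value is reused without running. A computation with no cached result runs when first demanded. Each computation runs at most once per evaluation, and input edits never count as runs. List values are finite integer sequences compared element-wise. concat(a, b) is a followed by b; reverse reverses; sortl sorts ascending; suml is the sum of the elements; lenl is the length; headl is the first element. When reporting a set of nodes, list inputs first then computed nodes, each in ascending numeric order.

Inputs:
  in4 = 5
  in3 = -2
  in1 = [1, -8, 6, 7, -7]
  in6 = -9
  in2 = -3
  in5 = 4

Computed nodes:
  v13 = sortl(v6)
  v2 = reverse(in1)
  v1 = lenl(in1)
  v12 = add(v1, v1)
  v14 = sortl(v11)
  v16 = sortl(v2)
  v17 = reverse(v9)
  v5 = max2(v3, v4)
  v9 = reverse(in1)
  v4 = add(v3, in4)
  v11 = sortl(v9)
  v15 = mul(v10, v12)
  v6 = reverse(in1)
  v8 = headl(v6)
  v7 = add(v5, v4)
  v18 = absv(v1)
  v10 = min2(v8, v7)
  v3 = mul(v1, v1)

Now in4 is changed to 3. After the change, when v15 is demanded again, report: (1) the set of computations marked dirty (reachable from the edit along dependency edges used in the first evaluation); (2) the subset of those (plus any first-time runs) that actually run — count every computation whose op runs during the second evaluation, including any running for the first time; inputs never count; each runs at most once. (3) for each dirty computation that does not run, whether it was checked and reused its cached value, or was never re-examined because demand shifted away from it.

Dirty set: v4, v5, v7, v10, v15.
Run set: v4, v5, v7, v10 (4 run).
Re-examined without running (cache reused): v15.
The important point: v10 recomputes to an identical value, and the output ends up unchanged.

Initial pass — values computed on the first demand:
  v1 = lenl([1, -8, 6, 7, -7]) = 5
  v3 = mul(5, 5) = 25
  v4 = add(25, 5) = 30
  v5 = max2(25, 30) = 30
  v6 = reverse([1, -8, 6, 7, -7]) = [-7, 7, 6, -8, 1]
  v7 = add(30, 30) = 60
  v8 = headl([-7, 7, 6, -8, 1]) = -7
  v10 = min2(-7, 60) = -7
  v12 = add(5, 5) = 10
  v15 = mul(-7, 10) = -70

Second demand — change propagation:
  v4: re-runs because in4 5->3; new result 28.
  v5: re-runs because v4 30->28; new result 28.
  v7: re-runs because v5 30->28; v4 30->28; new result 56.
  v10: re-runs because v7 60->56; new result -7 (unchanged).
  v15: re-examined; everything it read last time is the same (v10 unchanged, v12 unchanged) — cache -70 kept, no run.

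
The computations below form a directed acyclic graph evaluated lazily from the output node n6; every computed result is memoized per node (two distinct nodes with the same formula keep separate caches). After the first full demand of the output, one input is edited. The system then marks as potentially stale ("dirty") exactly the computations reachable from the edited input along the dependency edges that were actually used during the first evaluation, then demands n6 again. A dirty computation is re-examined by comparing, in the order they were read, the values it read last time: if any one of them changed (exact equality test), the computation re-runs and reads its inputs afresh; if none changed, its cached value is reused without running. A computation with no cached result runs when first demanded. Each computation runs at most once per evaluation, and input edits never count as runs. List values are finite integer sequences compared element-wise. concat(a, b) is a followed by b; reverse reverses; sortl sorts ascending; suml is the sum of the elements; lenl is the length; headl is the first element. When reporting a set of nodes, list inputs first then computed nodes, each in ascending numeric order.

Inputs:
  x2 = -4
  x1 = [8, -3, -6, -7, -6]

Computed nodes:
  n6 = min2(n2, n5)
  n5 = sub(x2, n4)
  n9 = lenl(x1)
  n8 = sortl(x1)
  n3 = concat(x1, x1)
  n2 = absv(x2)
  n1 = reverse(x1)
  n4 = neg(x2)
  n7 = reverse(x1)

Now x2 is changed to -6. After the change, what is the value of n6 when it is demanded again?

First demand of the output computes:
  n2 = absv(-4) = 4
  n4 = neg(-4) = 4
  n5 = sub(-4, 4) = -8
  n6 = min2(4, -8) = -8

After the edit, cleaning proceeds:
  n2: a read changed (x2 -4->-6) — executes, giving 6.
  n4: a read changed (x2 -4->-6) — executes, giving 6.
  n5: a read changed (x2 -4->-6; n4 4->6) — executes, giving -12.
  n6: a read changed (n2 4->6; n5 -8->-12) — executes, giving -12.

Demanding n6 again yields -12.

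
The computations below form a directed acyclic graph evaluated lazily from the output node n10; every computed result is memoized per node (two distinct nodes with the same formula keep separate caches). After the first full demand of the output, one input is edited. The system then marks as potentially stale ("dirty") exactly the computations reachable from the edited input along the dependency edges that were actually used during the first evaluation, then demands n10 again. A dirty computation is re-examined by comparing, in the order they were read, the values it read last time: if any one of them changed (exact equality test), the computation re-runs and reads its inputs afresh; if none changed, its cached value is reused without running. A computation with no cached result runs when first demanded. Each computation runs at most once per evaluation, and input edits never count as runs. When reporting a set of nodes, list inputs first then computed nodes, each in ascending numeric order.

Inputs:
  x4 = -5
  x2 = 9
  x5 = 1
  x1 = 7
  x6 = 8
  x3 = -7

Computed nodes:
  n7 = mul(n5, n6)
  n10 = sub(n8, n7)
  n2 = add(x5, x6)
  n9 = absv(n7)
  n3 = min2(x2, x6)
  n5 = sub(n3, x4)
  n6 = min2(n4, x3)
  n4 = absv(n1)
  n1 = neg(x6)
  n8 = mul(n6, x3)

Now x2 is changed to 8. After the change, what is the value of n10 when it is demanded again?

Demanding n10 again yields 140.
Note the absorption at n3: it re-runs yet its value is the same, leaving the output's value untouched.

First demand of the output computes:
  n1 = neg(8) = -8
  n3 = min2(9, 8) = 8
  n4 = absv(-8) = 8
  n5 = sub(8, -5) = 13
  n6 = min2(8, -7) = -7
  n7 = mul(13, -7) = -91
  n8 = mul(-7, -7) = 49
  n10 = sub(49, -91) = 140

After the edit, cleaning proceeds:
  n3: a read changed (x2 9->8) — executes, giving 8 — identical to its old value.
  n5: dirty, but its reads are unchanged (n3 unchanged, x4 unchanged); cached 13 stands.
  n7: dirty, but its reads are unchanged (n5 unchanged, n6 unchanged); cached -91 stands.
  n10: dirty, but its reads are unchanged (n8 unchanged, n7 unchanged); cached 140 stands.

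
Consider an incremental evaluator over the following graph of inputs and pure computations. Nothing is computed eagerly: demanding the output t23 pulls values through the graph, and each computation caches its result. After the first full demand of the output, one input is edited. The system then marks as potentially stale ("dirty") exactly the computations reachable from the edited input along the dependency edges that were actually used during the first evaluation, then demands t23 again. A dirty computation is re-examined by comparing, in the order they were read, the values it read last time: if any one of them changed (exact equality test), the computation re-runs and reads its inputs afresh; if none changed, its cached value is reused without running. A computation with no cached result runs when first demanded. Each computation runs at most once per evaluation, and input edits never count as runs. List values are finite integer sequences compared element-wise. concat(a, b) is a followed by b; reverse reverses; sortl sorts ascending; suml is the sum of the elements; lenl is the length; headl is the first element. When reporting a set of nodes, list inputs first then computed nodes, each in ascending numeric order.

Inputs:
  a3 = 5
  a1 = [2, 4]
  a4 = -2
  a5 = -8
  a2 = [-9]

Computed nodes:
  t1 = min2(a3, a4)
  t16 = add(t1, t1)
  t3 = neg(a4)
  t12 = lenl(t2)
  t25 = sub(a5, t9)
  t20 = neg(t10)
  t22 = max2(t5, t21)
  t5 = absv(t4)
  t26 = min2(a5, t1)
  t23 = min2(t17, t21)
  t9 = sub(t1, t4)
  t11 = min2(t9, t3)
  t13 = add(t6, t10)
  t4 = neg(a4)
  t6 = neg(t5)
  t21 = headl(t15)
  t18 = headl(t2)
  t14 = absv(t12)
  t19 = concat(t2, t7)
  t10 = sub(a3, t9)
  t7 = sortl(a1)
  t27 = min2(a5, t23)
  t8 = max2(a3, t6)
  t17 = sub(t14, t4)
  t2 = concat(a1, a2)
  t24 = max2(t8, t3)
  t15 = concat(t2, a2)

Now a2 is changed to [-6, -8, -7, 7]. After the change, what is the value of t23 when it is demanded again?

t23 now evaluates to 2.

Initial pass — values computed on the first demand:
  t2 = concat([2, 4], [-9]) = [2, 4, -9]
  t4 = neg(-2) = 2
  t12 = lenl([2, 4, -9]) = 3
  t14 = absv(3) = 3
  t15 = concat([2, 4, -9], [-9]) = [2, 4, -9, -9]
  t17 = sub(3, 2) = 1
  t21 = headl([2, 4, -9, -9]) = 2
  t23 = min2(1, 2) = 1

Second demand — change propagation:
  t2: re-runs because a2 [-9]->[-6, -8, -7, 7]; new result [2, 4, -6, -8, -7, 7].
  t12: re-runs because t2 [2, 4, -9]->[2, 4, -6, -8, -7, 7]; new result 6.
  t14: re-runs because t12 3->6; new result 6.
  t15: re-runs because t2 [2, 4, -9]->[2, 4, -6, -8, -7, 7]; a2 [-9]->[-6, -8, -7, 7]; new result [2, 4, -6, -8, -7, 7, -6, -8, -7, 7].
  t17: re-runs because t14 3->6; new result 4.
  t21: re-runs because t15 [2, 4, -9, -9]->[2, 4, -6, -8, -7, 7, -6, -8, -7, 7]; new result 2 (unchanged).
  t23: re-runs because t17 1->4; new result 2.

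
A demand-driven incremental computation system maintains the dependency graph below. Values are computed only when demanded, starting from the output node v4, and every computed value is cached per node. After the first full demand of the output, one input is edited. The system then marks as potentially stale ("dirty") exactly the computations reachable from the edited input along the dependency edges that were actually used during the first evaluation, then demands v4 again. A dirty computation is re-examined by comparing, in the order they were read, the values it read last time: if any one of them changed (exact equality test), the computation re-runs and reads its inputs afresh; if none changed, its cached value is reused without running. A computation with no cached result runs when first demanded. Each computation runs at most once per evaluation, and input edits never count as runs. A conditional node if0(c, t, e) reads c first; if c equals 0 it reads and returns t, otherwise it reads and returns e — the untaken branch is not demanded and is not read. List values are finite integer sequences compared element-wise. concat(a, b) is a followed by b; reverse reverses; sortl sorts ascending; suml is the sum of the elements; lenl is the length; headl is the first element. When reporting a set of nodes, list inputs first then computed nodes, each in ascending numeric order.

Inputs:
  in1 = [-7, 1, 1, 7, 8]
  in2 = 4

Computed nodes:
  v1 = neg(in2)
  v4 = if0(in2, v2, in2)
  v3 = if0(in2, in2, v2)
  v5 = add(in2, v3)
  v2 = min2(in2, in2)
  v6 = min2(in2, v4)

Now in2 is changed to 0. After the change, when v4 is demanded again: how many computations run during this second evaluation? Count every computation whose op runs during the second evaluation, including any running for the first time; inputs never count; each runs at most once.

First evaluation (everything demanded from the output):
  v4 = if0(in2=4 -> else branch in2) = 4

Propagation after the edit:
  v2: demanded for the first time — runs, produces 0.
  v4: runs — in2 4->0; in2 4->0; result 0.

Key observation: a condition flipped, so demand reaches new nodes — v2 runs for the first time.

Computations that run: v2, v4 — 2 in total.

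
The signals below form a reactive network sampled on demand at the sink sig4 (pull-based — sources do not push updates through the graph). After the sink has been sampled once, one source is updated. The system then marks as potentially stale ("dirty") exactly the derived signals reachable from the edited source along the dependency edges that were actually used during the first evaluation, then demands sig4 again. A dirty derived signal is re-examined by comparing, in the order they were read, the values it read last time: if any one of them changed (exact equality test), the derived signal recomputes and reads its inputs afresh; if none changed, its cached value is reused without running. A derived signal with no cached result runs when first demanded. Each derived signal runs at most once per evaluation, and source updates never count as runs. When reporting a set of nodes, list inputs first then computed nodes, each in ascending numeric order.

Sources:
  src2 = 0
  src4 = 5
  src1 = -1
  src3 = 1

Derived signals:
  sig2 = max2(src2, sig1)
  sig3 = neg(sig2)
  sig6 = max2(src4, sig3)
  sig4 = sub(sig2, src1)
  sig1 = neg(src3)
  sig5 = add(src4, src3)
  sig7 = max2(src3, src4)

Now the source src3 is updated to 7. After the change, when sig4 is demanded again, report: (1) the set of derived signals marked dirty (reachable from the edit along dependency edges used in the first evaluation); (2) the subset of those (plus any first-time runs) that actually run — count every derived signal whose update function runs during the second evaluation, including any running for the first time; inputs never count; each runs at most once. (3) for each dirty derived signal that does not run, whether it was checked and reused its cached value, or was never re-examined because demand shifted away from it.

Dirty set: sig1, sig2, sig4.
Run set: sig1, sig2 (2 run).
Re-examined without running (cache reused): sig4.
The important point: sig2 recomputes to an identical value, and the output ends up unchanged.

Initial pass — values computed on the first demand:
  sig1 = neg(1) = -1
  sig2 = max2(0, -1) = 0
  sig4 = sub(0, -1) = 1

Second demand — change propagation:
  sig1: re-runs because src3 1->7; new result -7.
  sig2: re-runs because sig1 -1->-7; new result 0 (unchanged).
  sig4: re-examined; everything it read last time is the same (sig2 unchanged, src1 unchanged) — cache 1 kept, no run.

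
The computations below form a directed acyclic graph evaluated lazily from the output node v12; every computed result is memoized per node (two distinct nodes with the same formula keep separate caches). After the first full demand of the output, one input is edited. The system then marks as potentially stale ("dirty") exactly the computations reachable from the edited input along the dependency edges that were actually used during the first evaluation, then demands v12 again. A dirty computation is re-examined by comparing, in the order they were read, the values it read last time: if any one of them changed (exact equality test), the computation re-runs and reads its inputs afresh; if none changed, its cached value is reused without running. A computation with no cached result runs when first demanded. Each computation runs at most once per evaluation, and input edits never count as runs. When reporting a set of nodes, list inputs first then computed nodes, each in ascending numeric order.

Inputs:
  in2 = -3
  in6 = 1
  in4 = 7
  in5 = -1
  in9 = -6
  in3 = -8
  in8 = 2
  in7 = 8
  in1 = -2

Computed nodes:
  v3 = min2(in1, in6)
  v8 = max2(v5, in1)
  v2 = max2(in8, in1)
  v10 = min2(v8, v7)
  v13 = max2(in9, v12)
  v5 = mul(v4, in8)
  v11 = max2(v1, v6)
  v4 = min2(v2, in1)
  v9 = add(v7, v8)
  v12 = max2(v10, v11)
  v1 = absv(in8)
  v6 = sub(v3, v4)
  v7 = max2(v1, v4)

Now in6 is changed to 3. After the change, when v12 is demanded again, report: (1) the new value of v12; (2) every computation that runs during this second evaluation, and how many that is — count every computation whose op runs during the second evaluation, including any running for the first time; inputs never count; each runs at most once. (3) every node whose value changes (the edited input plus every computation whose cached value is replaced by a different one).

Demanding v12 again yields 2.
1 computations run: v3.
The nodes whose values change: in6.
Note the absorption at v3: it re-runs yet its value is the same, leaving the output's value untouched.

First demand of the output computes:
  v1 = absv(2) = 2
  v2 = max2(2, -2) = 2
  v3 = min2(-2, 1) = -2
  v4 = min2(2, -2) = -2
  v5 = mul(-2, 2) = -4
  v6 = sub(-2, -2) = 0
  v7 = max2(2, -2) = 2
  v8 = max2(-4, -2) = -2
  v10 = min2(-2, 2) = -2
  v11 = max2(2, 0) = 2
  v12 = max2(-2, 2) = 2

After the edit, cleaning proceeds:
  v3: a read changed (in6 1->3) — executes, giving -2 — identical to its old value.
  v6: dirty, but its reads are unchanged (v3 unchanged, v4 unchanged); cached 0 stands.
  v11: dirty, but its reads are unchanged (v1 unchanged, v6 unchanged); cached 2 stands.
  v12: dirty, but its reads are unchanged (v10 unchanged, v11 unchanged); cached 2 stands.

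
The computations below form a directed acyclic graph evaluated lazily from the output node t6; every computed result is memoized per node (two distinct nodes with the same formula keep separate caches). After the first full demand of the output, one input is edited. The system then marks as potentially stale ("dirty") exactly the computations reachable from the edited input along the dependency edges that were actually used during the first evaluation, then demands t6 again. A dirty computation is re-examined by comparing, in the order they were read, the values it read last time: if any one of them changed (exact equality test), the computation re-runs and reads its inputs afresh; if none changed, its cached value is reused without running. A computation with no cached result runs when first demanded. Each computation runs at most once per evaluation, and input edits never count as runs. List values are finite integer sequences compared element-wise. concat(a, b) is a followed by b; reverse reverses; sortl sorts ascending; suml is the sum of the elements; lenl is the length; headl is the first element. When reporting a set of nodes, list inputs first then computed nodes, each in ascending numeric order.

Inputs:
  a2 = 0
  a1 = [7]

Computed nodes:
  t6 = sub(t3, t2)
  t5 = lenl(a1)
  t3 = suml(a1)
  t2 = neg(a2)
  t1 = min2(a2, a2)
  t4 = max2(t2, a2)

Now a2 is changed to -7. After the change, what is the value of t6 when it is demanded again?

Demanding t6 again yields 0.

First demand of the output computes:
  t2 = neg(0) = 0
  t3 = suml([7]) = 7
  t6 = sub(7, 0) = 7

After the edit, cleaning proceeds:
  t2: a read changed (a2 0->-7) — executes, giving 7.
  t6: a read changed (t2 0->7) — executes, giving 0.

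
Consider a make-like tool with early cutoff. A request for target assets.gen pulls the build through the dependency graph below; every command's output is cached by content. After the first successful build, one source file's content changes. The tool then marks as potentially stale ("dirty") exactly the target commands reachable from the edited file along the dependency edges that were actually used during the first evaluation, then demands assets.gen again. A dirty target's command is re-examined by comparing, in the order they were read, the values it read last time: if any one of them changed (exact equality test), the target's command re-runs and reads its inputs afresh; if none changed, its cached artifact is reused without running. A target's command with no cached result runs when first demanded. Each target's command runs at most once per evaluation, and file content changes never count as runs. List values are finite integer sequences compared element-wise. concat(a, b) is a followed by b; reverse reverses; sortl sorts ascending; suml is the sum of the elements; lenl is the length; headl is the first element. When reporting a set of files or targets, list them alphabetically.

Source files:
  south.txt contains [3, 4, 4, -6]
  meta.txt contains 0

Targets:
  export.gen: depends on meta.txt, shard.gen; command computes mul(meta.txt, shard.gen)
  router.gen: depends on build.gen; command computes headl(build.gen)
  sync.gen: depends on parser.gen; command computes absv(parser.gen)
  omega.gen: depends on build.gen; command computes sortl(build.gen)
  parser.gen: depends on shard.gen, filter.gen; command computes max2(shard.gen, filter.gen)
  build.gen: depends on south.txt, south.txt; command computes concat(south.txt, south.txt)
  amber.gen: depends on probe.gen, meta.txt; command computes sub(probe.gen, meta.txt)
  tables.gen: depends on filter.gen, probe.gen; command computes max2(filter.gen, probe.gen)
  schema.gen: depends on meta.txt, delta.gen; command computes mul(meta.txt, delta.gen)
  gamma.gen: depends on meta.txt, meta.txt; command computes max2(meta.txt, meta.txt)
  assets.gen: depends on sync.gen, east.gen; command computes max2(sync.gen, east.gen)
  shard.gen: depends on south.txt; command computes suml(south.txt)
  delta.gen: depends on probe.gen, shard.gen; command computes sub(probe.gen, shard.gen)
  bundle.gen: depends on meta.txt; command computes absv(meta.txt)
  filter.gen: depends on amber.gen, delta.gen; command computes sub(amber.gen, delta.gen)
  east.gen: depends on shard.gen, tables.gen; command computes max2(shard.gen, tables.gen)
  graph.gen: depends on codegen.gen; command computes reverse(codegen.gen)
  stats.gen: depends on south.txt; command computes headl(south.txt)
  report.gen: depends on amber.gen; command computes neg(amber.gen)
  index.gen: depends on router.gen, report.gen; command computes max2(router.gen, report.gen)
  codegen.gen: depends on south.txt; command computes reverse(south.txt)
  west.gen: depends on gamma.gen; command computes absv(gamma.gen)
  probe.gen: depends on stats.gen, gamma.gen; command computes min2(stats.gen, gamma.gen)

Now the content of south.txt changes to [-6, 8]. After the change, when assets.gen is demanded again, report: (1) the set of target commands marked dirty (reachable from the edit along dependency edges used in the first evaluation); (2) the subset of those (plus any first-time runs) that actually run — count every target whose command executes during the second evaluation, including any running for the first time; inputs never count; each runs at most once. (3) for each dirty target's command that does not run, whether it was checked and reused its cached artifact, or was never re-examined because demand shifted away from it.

The edit dirties: amber.gen, assets.gen, delta.gen, east.gen, filter.gen, parser.gen, probe.gen, shard.gen, stats.gen, sync.gen, tables.gen.
11 target commands run: amber.gen, assets.gen, delta.gen, east.gen, filter.gen, parser.gen, probe.gen, shard.gen, stats.gen, sync.gen, tables.gen.
No dirty target's command escaped a run.

First demand of the output computes:
  gamma.gen = max2(0, 0) = 0
  shard.gen = suml([3, 4, 4, -6]) = 5
  stats.gen = headl([3, 4, 4, -6]) = 3
  probe.gen = min2(3, 0) = 0
  amber.gen = sub(0, 0) = 0
  delta.gen = sub(0, 5) = -5
  filter.gen = sub(0, -5) = 5
  parser.gen = max2(5, 5) = 5
  sync.gen = absv(5) = 5
  tables.gen = max2(5, 0) = 5
  east.gen = max2(5, 5) = 5
  assets.gen = max2(5, 5) = 5

After the edit, cleaning proceeds:
  shard.gen: a read changed (south.txt [3, 4, 4, -6]->[-6, 8]) — executes, giving 2.
  stats.gen: a read changed (south.txt [3, 4, 4, -6]->[-6, 8]) — executes, giving -6.
  probe.gen: a read changed (stats.gen 3->-6) — executes, giving -6.
  amber.gen: a read changed (probe.gen 0->-6) — executes, giving -6.
  delta.gen: a read changed (probe.gen 0->-6; shard.gen 5->2) — executes, giving -8.
  filter.gen: a read changed (amber.gen 0->-6; delta.gen -5->-8) — executes, giving 2.
  parser.gen: a read changed (shard.gen 5->2; filter.gen 5->2) — executes, giving 2.
  sync.gen: a read changed (parser.gen 5->2) — executes, giving 2.
  tables.gen: a read changed (filter.gen 5->2; probe.gen 0->-6) — executes, giving 2.
  east.gen: a read changed (shard.gen 5->2; tables.gen 5->2) — executes, giving 2.
  assets.gen: a read changed (sync.gen 5->2; east.gen 5->2) — executes, giving 2.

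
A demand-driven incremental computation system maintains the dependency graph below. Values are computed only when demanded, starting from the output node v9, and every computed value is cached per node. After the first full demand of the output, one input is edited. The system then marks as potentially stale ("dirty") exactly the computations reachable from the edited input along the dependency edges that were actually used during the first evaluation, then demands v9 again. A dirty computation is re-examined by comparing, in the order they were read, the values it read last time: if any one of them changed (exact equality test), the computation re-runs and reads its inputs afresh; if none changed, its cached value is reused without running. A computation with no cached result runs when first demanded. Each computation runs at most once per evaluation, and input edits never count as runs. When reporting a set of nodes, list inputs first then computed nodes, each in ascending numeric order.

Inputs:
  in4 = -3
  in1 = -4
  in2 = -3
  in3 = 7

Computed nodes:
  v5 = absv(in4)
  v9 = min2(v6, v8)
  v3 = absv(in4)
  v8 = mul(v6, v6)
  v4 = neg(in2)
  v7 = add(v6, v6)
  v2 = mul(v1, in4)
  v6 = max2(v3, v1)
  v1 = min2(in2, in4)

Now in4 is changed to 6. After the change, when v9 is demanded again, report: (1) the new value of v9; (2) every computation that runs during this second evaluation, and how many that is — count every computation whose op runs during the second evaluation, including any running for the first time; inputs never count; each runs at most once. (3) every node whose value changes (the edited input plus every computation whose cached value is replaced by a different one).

First evaluation (everything demanded from the output):
  v1 = min2(-3, -3) = -3
  v3 = absv(-3) = 3
  v6 = max2(3, -3) = 3
  v8 = mul(3, 3) = 9
  v9 = min2(3, 9) = 3

Propagation after the edit:
  v1: runs — in4 -3->6; result -3 (same value as before).
  v3: runs — in4 -3->6; result 6.
  v6: runs — v3 3->6; result 6.
  v8: runs — v6 3->6; v6 3->6; result 36.
  v9: runs — v6 3->6; v8 9->36; result 6.

New value of v9: 6.
Computations that run: v1, v3, v6, v8, v9 — 5 in total.
Values that change: in4, v3, v6, v8, v9.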